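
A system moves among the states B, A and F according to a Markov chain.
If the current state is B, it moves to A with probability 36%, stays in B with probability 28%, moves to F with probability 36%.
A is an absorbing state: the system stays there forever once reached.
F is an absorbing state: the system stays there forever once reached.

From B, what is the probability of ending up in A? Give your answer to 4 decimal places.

0.5000

Let h(s) be the probability of absorption at A starting from transient state s. Then h(A) = 1 and h(F) = 0. By first-step analysis:
h(B) = 0.28·h(B) + 0.36·1 + 0.36·0
Solving: h(B) = 0.5000.
Starting from B, the probability is 0.5000.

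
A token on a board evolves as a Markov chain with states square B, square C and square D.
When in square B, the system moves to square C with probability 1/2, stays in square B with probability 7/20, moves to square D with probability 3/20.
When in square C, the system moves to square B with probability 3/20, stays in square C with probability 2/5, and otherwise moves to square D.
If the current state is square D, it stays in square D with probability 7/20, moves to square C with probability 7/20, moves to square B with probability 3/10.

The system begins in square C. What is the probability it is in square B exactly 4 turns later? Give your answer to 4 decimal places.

0.2517

Propagate the distribution vector 4 turns from square C.
After 0 turns: (0.0000, 1.0000, 0.0000)
After 1 turn: (0.1500, 0.4000, 0.4500)
After 2 turns: (0.2475, 0.3925, 0.3600)
After 3 turns: (0.2535, 0.4068, 0.3398)
After 4 turns: (0.2517, 0.4084, 0.3400)
P(in square B after 4 turns) = 0.2517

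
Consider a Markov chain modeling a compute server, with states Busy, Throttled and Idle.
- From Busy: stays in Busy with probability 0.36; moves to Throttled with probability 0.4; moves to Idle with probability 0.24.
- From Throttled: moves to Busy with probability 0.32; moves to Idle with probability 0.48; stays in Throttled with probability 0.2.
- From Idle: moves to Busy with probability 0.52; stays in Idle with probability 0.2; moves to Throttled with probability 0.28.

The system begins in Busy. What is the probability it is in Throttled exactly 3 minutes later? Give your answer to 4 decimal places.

Propagate the distribution vector 3 minutes from Busy.
After 0 minutes: (1.0000, 0.0000, 0.0000)
After 1 minute: (0.3600, 0.4000, 0.2400)
After 2 minutes: (0.3824, 0.2912, 0.3264)
After 3 minutes: (0.4006, 0.3026, 0.2968)
P(in Throttled after 3 minutes) = 0.3026

0.3026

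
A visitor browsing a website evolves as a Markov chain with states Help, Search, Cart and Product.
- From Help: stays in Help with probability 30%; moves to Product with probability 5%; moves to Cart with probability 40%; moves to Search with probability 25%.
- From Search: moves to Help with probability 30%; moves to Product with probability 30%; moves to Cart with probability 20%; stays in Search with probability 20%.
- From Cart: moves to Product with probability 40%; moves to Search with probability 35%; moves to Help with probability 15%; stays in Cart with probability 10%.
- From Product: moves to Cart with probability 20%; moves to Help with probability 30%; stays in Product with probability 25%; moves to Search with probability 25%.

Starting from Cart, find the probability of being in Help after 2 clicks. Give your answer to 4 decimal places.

Propagate the distribution vector 2 clicks from Cart.
After 0 clicks: (0.0000, 0.0000, 1.0000, 0.0000)
After 1 click: (0.1500, 0.3500, 0.1000, 0.4000)
After 2 clicks: (0.2850, 0.2425, 0.2200, 0.2525)
P(in Help after 2 clicks) = 0.2850

0.2850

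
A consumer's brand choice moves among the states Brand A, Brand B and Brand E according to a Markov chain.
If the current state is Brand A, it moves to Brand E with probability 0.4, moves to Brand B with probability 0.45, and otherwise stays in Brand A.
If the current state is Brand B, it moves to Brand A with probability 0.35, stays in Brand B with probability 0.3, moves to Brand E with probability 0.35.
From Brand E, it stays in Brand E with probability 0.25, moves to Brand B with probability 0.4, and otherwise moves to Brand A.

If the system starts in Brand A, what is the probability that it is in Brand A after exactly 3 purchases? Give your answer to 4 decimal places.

Propagate the distribution vector 3 purchases from Brand A.
After 0 purchases: (1.0000, 0.0000, 0.0000)
After 1 purchase: (0.1500, 0.4500, 0.4000)
After 2 purchases: (0.3200, 0.3625, 0.3175)
After 3 purchases: (0.2860, 0.3798, 0.3343)
P(in Brand A after 3 purchases) = 0.2860

0.2860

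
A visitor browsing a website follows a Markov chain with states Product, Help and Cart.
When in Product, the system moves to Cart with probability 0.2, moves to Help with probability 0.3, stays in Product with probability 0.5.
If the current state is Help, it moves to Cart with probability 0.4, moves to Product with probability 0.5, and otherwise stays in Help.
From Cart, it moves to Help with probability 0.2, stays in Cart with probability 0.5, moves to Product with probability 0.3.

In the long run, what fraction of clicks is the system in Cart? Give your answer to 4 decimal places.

Let the stationary distribution be π with π = πP and π_1 + π_2 + π_3 = 1.
π_1 = 0.5·π_1 + 0.5·π_2 + 0.3·π_3
π_2 = 0.3·π_1 + 0.1·π_2 + 0.2·π_3
Solving with the normalization constraint gives π = (0.4302, 0.2209, 0.3488).
So the stationary probability of Cart is 0.3488.

0.3488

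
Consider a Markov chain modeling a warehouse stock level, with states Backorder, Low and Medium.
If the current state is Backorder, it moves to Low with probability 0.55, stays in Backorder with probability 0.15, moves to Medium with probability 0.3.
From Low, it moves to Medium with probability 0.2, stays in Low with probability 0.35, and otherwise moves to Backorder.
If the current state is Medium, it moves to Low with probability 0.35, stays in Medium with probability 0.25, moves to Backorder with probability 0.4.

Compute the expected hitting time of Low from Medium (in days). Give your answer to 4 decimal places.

2.4155

Let t(s) be the expected number of days to first reach Low from state s, with t(Low) = 0. Conditioning on the first day:
t(Backorder) = 1 + 0.15·t(Backorder) + 0.3·t(Medium)
t(Medium) = 1 + 0.4·t(Backorder) + 0.25·t(Medium)
Solving: t(Backorder) = 2.0290, t(Medium) = 2.4155.
Expected days from Medium to Low: 2.4155.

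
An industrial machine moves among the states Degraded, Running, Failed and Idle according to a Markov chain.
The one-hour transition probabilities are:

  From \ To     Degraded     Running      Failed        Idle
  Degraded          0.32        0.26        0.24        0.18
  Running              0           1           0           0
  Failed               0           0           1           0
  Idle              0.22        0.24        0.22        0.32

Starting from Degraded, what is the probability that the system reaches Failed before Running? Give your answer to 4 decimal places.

Let h(s) be the probability of absorption at Failed starting from transient state s. Then h(Failed) = 1 and h(Running) = 0. By first-step analysis:
h(Degraded) = 0.32·h(Degraded) + 0.26·0 + 0.24·1 + 0.18·h(Idle)
h(Idle) = 0.22·h(Degraded) + 0.24·0 + 0.22·1 + 0.32·h(Idle)
Solving: h(Degraded) = 0.4797, h(Idle) = 0.4787.
Starting from Degraded, the probability is 0.4797.

0.4797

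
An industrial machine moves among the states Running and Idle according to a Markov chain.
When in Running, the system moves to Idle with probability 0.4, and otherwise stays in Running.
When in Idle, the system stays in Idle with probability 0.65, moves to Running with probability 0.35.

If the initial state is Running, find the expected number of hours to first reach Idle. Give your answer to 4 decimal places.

Let t(s) be the expected number of hours to first reach Idle from state s, with t(Idle) = 0. Conditioning on the first hour:
t(Running) = 1 + 0.6·t(Running)
Solving: t(Running) = 2.5000.
Expected hours from Running to Idle: 2.5000.

2.5000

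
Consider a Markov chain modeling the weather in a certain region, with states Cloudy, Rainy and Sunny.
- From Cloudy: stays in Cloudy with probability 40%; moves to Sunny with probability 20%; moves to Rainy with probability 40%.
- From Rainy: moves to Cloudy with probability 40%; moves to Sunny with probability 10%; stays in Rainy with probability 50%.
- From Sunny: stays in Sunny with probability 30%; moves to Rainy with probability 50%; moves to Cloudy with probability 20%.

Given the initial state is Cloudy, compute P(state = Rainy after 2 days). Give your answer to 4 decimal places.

0.4600

Sum over the intermediate state after 1 day:
P = P(Cloudy→Cloudy)·P(Cloudy→Rainy) + P(Cloudy→Rainy)·P(Rainy→Rainy) + P(Cloudy→Sunny)·P(Sunny→Rainy)
  = 0.4×0.4 + 0.4×0.5 + 0.2×0.5
  = 0.1600 + 0.2000 + 0.1000 = 0.4600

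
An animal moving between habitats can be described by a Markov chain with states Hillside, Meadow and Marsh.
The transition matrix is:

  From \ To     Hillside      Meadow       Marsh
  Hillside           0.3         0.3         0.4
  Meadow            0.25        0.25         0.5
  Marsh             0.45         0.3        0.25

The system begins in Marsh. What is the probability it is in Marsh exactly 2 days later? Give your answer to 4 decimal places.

Sum over the intermediate state after 1 day:
P = P(Marsh→Hillside)·P(Hillside→Marsh) + P(Marsh→Meadow)·P(Meadow→Marsh) + P(Marsh→Marsh)·P(Marsh→Marsh)
  = 0.45×0.4 + 0.3×0.5 + 0.25×0.25
  = 0.1800 + 0.1500 + 0.0625 = 0.3925

0.3925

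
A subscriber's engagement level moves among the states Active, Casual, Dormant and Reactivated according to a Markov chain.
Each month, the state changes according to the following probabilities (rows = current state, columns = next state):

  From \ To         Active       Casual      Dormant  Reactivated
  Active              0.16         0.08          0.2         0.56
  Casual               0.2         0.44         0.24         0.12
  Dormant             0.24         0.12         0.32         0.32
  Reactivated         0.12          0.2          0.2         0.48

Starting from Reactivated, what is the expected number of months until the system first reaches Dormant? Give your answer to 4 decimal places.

Let t(s) be the expected number of months to first reach Dormant from state s, with t(Dormant) = 0. Conditioning on the first month:
t(Active) = 1 + 0.16·t(Active) + 0.08·t(Casual) + 0.56·t(Reactivated)
t(Casual) = 1 + 0.2·t(Active) + 0.44·t(Casual) + 0.12·t(Reactivated)
t(Reactivated) = 1 + 0.12·t(Active) + 0.2·t(Casual) + 0.48·t(Reactivated)
Solving: t(Active) = 4.8017, t(Casual) = 4.5229, t(Reactivated) = 4.7708.
Expected months from Reactivated to Dormant: 4.7708.

4.7708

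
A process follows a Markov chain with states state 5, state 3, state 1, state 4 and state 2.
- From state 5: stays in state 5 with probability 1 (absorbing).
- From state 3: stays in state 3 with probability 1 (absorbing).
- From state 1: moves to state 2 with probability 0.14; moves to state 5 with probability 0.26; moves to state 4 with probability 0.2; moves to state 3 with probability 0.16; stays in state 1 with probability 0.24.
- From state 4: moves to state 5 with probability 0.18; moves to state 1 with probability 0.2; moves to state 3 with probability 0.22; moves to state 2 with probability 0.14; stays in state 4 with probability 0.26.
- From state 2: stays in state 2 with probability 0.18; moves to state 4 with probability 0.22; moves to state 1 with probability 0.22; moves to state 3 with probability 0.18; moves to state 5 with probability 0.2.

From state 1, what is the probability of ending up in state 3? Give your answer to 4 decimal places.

0.4291

Let h(s) be the probability of absorption at state 3 starting from transient state s. Then h(state 3) = 1 and h(state 5) = 0. By first-step analysis:
h(state 1) = 0.26·0 + 0.16·1 + 0.24·h(state 1) + 0.2·h(state 4) + 0.14·h(state 2)
h(state 4) = 0.18·0 + 0.22·1 + 0.2·h(state 1) + 0.26·h(state 4) + 0.14·h(state 2)
h(state 2) = 0.2·0 + 0.18·1 + 0.22·h(state 1) + 0.22·h(state 4) + 0.18·h(state 2)
Solving: h(state 1) = 0.4291, h(state 4) = 0.5021, h(state 2) = 0.4693.
Starting from state 1, the probability is 0.4291.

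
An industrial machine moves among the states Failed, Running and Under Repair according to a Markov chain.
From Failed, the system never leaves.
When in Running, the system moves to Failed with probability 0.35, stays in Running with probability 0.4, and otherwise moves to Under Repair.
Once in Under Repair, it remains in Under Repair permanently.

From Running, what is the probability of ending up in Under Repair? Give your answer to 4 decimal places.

0.4167

Let h(s) be the probability of absorption at Under Repair starting from transient state s. Then h(Under Repair) = 1 and h(Failed) = 0. By first-step analysis:
h(Running) = 0.35·0 + 0.4·h(Running) + 0.25·1
Solving: h(Running) = 0.4167.
Starting from Running, the probability is 0.4167.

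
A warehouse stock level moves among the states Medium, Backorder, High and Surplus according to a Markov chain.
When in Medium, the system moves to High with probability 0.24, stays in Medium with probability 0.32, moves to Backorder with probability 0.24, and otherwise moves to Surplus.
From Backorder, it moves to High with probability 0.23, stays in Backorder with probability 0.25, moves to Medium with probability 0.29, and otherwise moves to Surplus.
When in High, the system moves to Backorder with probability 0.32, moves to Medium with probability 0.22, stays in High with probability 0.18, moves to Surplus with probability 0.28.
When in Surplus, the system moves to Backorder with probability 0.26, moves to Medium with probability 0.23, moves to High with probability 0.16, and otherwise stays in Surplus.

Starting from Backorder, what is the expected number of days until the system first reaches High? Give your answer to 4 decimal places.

Let t(s) be the expected number of days to first reach High from state s, with t(High) = 0. Conditioning on the first day:
t(Medium) = 1 + 0.32·t(Medium) + 0.24·t(Backorder) + 0.2·t(Surplus)
t(Backorder) = 1 + 0.29·t(Medium) + 0.25·t(Backorder) + 0.23·t(Surplus)
t(Surplus) = 1 + 0.23·t(Medium) + 0.26·t(Backorder) + 0.35·t(Surplus)
Solving: t(Medium) = 4.5871, t(Backorder) = 4.6465, t(Surplus) = 5.0202.
Expected days from Backorder to High: 4.6465.

4.6465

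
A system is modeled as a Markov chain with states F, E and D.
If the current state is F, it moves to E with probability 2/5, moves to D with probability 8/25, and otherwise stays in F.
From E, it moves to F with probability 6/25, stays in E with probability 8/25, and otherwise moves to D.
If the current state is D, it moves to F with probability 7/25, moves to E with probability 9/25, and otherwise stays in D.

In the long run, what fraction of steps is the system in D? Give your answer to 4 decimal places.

Let the stationary distribution be π with π = πP and π_1 + π_2 + π_3 = 1.
π_1 = 0.28·π_1 + 0.24·π_2 + 0.28·π_3
π_2 = 0.4·π_1 + 0.32·π_2 + 0.36·π_3
Solving with the normalization constraint gives π = (0.2657, 0.3564, 0.3779).
So the stationary probability of D is 0.3779.

0.3779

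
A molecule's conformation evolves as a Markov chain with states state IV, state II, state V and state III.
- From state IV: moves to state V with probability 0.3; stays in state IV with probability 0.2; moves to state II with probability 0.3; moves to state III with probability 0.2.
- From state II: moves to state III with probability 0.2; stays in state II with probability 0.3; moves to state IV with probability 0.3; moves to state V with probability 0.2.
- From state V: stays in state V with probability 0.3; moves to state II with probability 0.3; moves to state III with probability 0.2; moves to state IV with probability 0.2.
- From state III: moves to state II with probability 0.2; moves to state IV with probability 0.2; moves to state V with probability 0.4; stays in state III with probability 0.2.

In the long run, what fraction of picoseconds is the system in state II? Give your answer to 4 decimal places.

0.2800

Let the stationary distribution be π with π = πP and π_1 + π_2 + π_3 + π_4 = 1.
π_1 = 0.2·π_1 + 0.3·π_2 + 0.2·π_3 + 0.2·π_4
π_2 = 0.3·π_1 + 0.3·π_2 + 0.3·π_3 + 0.2·π_4
π_3 = 0.3·π_1 + 0.2·π_2 + 0.3·π_3 + 0.4·π_4
Solving with the normalization constraint gives π = (0.2280, 0.2800, 0.2920, 0.2000).
So the stationary probability of state II is 0.2800.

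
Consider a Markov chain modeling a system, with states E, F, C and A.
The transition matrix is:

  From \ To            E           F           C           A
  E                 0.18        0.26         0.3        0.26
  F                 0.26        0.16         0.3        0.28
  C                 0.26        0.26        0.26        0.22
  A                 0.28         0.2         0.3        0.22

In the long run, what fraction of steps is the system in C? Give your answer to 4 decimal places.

Let the stationary distribution be π with π = πP and π_1 + π_2 + π_3 + π_4 = 1.
π_1 = 0.18·π_1 + 0.26·π_2 + 0.26·π_3 + 0.28·π_4
π_2 = 0.26·π_1 + 0.16·π_2 + 0.26·π_3 + 0.2·π_4
π_3 = 0.3·π_1 + 0.3·π_2 + 0.26·π_3 + 0.3·π_4
Solving with the normalization constraint gives π = (0.2452, 0.2231, 0.2885, 0.2432).
So the stationary probability of C is 0.2885.

0.2885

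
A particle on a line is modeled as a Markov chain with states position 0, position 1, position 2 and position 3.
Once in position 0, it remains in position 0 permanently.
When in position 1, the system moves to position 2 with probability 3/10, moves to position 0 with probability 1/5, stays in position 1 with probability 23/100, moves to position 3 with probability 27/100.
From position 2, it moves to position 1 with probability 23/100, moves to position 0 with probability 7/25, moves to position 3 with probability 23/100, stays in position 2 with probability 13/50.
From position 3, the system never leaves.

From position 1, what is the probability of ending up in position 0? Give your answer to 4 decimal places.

0.4633

Let h(s) be the probability of absorption at position 0 starting from transient state s. Then h(position 0) = 1 and h(position 3) = 0. By first-step analysis:
h(position 1) = 0.2·1 + 0.23·h(position 1) + 0.3·h(position 2) + 0.27·0
h(position 2) = 0.28·1 + 0.23·h(position 1) + 0.26·h(position 2) + 0.23·0
Solving: h(position 1) = 0.4633, h(position 2) = 0.5224.
Starting from position 1, the probability is 0.4633.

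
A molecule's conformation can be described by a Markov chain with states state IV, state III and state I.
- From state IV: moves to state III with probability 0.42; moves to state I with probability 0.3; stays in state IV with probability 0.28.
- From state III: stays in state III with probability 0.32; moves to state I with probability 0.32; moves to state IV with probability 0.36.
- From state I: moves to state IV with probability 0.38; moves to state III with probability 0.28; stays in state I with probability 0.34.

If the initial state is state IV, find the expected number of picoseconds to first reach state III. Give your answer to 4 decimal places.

Let t(s) be the expected number of picoseconds to first reach state III from state s, with t(state III) = 0. Conditioning on the first picosecond:
t(state IV) = 1 + 0.28·t(state IV) + 0.3·t(state I)
t(state I) = 1 + 0.38·t(state IV) + 0.34·t(state I)
Solving: t(state IV) = 2.6578, t(state I) = 3.0454.
Expected picoseconds from state IV to state III: 2.6578.

2.6578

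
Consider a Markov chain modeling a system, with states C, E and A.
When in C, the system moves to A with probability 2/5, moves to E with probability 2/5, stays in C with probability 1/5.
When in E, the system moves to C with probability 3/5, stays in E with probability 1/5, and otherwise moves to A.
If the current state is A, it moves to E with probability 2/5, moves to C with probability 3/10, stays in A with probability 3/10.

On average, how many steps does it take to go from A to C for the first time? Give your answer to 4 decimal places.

Let t(s) be the expected number of steps to first reach C from state s, with t(C) = 0. Conditioning on the first step:
t(E) = 1 + 0.2·t(E) + 0.2·t(A)
t(A) = 1 + 0.4·t(E) + 0.3·t(A)
Solving: t(E) = 1.8750, t(A) = 2.5000.
Expected steps from A to C: 2.5000.

2.5000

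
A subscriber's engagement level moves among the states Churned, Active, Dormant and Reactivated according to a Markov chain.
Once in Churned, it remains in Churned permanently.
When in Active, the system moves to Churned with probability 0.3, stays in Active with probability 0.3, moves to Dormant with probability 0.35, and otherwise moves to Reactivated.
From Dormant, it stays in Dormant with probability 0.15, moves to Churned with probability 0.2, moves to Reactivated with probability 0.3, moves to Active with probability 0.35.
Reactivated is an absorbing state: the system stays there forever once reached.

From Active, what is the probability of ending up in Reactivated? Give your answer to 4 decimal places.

Let h(s) be the probability of absorption at Reactivated starting from transient state s. Then h(Reactivated) = 1 and h(Churned) = 0. By first-step analysis:
h(Active) = 0.3·0 + 0.3·h(Active) + 0.35·h(Dormant) + 0.05·1
h(Dormant) = 0.2·0 + 0.35·h(Active) + 0.15·h(Dormant) + 0.3·1
Solving: h(Active) = 0.3122, h(Dormant) = 0.4815.
Starting from Active, the probability is 0.3122.

0.3122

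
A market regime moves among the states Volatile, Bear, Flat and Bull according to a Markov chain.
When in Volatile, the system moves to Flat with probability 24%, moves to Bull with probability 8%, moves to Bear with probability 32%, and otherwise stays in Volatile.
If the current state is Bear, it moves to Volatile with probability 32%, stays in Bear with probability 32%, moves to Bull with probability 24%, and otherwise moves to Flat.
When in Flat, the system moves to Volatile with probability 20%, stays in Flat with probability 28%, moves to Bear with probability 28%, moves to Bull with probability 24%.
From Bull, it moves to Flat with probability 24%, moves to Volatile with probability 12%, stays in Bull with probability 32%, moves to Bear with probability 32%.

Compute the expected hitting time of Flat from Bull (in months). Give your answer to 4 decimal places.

4.9603

Let t(s) be the expected number of months to first reach Flat from state s, with t(Flat) = 0. Conditioning on the first month:
t(Volatile) = 1 + 0.36·t(Volatile) + 0.32·t(Bear) + 0.08·t(Bull)
t(Bear) = 1 + 0.32·t(Volatile) + 0.32·t(Bear) + 0.24·t(Bull)
t(Bull) = 1 + 0.12·t(Volatile) + 0.32·t(Bear) + 0.32·t(Bull)
Solving: t(Volatile) = 4.9603, t(Bear) = 5.5556, t(Bull) = 4.9603.
Expected months from Bull to Flat: 4.9603.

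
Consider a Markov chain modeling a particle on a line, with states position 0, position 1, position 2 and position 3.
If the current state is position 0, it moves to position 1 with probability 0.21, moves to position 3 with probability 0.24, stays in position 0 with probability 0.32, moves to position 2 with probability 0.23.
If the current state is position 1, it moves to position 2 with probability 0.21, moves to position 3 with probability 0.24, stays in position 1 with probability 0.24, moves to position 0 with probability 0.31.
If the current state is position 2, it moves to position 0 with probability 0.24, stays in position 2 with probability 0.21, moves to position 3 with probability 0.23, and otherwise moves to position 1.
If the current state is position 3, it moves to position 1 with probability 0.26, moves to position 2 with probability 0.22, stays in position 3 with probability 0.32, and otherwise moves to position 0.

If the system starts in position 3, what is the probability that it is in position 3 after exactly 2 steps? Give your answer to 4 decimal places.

Propagate the distribution vector 2 steps from position 3.
After 0 steps: (0.0000, 0.0000, 0.0000, 1.0000)
After 1 step: (0.2000, 0.2600, 0.2200, 0.3200)
After 2 steps: (0.2614, 0.2580, 0.2172, 0.2634)
P(in position 3 after 2 steps) = 0.2634

0.2634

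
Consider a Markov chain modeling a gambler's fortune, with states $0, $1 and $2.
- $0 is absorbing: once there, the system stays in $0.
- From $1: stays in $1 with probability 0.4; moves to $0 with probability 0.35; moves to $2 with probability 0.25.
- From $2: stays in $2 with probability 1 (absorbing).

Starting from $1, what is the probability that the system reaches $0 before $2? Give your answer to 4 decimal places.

0.5833

Let h(s) be the probability of absorption at $0 starting from transient state s. Then h($0) = 1 and h($2) = 0. By first-step analysis:
h($1) = 0.35·1 + 0.4·h($1) + 0.25·0
Solving: h($1) = 0.5833.
Starting from $1, the probability is 0.5833.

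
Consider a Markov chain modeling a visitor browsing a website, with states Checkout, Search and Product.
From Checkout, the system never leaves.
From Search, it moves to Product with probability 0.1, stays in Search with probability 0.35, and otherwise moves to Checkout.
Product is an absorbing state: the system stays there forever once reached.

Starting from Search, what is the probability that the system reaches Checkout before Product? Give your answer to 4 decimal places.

0.8462

Let h(s) be the probability of absorption at Checkout starting from transient state s. Then h(Checkout) = 1 and h(Product) = 0. By first-step analysis:
h(Search) = 0.55·1 + 0.35·h(Search) + 0.1·0
Solving: h(Search) = 0.8462.
Starting from Search, the probability is 0.8462.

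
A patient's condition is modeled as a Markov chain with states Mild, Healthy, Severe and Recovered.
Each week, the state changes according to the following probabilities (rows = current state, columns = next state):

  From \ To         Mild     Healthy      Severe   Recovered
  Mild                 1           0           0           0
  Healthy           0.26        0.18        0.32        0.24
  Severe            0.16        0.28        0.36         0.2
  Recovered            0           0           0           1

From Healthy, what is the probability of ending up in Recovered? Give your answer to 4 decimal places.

0.5000

Let h(s) be the probability of absorption at Recovered starting from transient state s. Then h(Recovered) = 1 and h(Mild) = 0. By first-step analysis:
h(Healthy) = 0.26·0 + 0.18·h(Healthy) + 0.32·h(Severe) + 0.24·1
h(Severe) = 0.16·0 + 0.28·h(Healthy) + 0.36·h(Severe) + 0.2·1
Solving: h(Healthy) = 0.5000, h(Severe) = 0.5313.
Starting from Healthy, the probability is 0.5000.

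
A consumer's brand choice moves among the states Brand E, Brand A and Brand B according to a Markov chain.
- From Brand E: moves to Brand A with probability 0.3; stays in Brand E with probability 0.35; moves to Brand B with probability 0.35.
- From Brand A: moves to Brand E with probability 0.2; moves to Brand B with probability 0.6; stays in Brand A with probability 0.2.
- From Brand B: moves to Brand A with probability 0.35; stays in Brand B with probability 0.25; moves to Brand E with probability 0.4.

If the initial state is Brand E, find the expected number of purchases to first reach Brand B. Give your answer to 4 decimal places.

2.3913

Let t(s) be the expected number of purchases to first reach Brand B from state s, with t(Brand B) = 0. Conditioning on the first purchase:
t(Brand E) = 1 + 0.35·t(Brand E) + 0.3·t(Brand A)
t(Brand A) = 1 + 0.2·t(Brand E) + 0.2·t(Brand A)
Solving: t(Brand E) = 2.3913, t(Brand A) = 1.8478.
Expected purchases from Brand E to Brand B: 2.3913.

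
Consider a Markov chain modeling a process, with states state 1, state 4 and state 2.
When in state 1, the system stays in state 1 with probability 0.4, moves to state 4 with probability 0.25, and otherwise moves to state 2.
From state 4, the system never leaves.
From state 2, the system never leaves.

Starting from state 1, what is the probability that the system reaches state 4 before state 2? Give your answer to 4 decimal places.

0.4167

Let h(s) be the probability of absorption at state 4 starting from transient state s. Then h(state 4) = 1 and h(state 2) = 0. By first-step analysis:
h(state 1) = 0.4·h(state 1) + 0.25·1 + 0.35·0
Solving: h(state 1) = 0.4167.
Starting from state 1, the probability is 0.4167.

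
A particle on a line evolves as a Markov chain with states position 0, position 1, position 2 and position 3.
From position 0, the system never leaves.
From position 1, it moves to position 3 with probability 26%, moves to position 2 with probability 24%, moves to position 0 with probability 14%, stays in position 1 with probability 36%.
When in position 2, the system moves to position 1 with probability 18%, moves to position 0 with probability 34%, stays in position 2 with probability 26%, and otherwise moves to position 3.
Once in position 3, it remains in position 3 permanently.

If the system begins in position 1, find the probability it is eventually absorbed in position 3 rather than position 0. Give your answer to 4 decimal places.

Let h(s) be the probability of absorption at position 3 starting from transient state s. Then h(position 3) = 1 and h(position 0) = 0. By first-step analysis:
h(position 1) = 0.14·0 + 0.36·h(position 1) + 0.24·h(position 2) + 0.26·1
h(position 2) = 0.34·0 + 0.18·h(position 1) + 0.26·h(position 2) + 0.22·1
Solving: h(position 1) = 0.5697, h(position 2) = 0.4359.
Starting from position 1, the probability is 0.5697.

0.5697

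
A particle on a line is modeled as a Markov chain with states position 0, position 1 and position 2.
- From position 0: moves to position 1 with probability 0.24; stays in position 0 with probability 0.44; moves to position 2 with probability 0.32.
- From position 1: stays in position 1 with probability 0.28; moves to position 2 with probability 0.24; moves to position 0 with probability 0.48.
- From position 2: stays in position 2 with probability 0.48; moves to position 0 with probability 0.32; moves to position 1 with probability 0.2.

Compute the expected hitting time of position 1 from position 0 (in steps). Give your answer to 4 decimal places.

Let t(s) be the expected number of steps to first reach position 1 from state s, with t(position 1) = 0. Conditioning on the first step:
t(position 0) = 1 + 0.44·t(position 0) + 0.32·t(position 2)
t(position 2) = 1 + 0.32·t(position 0) + 0.48·t(position 2)
Solving: t(position 0) = 4.4492, t(position 2) = 4.6610.
Expected steps from position 0 to position 1: 4.4492.

4.4492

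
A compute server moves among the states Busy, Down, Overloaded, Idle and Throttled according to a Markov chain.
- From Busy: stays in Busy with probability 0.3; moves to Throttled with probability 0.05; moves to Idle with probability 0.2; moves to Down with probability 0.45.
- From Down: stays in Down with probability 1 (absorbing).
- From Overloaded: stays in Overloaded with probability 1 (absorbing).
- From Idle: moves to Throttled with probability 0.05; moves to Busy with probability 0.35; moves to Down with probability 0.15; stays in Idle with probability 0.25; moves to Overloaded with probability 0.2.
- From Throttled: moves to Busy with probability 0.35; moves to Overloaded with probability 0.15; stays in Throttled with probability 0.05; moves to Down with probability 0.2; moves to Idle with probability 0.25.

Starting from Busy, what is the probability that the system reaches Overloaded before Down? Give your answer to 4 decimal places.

Let h(s) be the probability of absorption at Overloaded starting from transient state s. Then h(Overloaded) = 1 and h(Down) = 0. By first-step analysis:
h(Busy) = 0.3·h(Busy) + 0.45·0 + 0.2·h(Idle) + 0.05·h(Throttled)
h(Idle) = 0.35·h(Busy) + 0.15·0 + 0.2·1 + 0.25·h(Idle) + 0.05·h(Throttled)
h(Throttled) = 0.35·h(Busy) + 0.2·0 + 0.15·1 + 0.25·h(Idle) + 0.05·h(Throttled)
Solving: h(Busy) = 0.1183, h(Idle) = 0.3413, h(Throttled) = 0.2913.
Starting from Busy, the probability is 0.1183.

0.1183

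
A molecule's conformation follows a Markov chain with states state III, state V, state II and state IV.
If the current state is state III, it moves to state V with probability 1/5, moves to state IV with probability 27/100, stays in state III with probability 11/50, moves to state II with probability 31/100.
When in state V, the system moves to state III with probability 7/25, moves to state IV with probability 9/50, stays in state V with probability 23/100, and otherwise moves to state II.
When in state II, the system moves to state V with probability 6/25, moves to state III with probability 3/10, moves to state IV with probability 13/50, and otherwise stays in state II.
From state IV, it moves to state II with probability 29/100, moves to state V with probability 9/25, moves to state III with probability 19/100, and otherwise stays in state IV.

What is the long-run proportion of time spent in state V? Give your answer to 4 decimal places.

0.2539

Let the stationary distribution be π with π = πP and π_1 + π_2 + π_3 + π_4 = 1.
π_1 = 0.22·π_1 + 0.28·π_2 + 0.3·π_3 + 0.19·π_4
π_2 = 0.2·π_1 + 0.23·π_2 + 0.24·π_3 + 0.36·π_4
π_3 = 0.31·π_1 + 0.31·π_2 + 0.2·π_3 + 0.29·π_4
Solving with the normalization constraint gives π = (0.2507, 0.2539, 0.2753, 0.2202).
So the stationary probability of state V is 0.2539.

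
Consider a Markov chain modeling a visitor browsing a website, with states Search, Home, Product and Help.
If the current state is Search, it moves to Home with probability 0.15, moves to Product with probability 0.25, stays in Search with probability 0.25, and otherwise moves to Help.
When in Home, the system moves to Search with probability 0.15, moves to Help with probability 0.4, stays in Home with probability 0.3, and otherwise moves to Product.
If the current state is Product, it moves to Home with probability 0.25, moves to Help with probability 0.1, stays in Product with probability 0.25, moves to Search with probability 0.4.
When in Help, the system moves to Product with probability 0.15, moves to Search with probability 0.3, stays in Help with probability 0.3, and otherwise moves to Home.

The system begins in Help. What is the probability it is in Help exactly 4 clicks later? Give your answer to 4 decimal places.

0.2980

Propagate the distribution vector 4 clicks from Help.
After 0 clicks: (0.0000, 0.0000, 0.0000, 1.0000)
After 1 click: (0.3000, 0.2500, 0.1500, 0.3000)
After 2 clicks: (0.2625, 0.2325, 0.1950, 0.3100)
After 3 clicks: (0.2715, 0.2354, 0.1958, 0.2974)
After 4 clicks: (0.2707, 0.2346, 0.1967, 0.2980)
P(in Help after 4 clicks) = 0.2980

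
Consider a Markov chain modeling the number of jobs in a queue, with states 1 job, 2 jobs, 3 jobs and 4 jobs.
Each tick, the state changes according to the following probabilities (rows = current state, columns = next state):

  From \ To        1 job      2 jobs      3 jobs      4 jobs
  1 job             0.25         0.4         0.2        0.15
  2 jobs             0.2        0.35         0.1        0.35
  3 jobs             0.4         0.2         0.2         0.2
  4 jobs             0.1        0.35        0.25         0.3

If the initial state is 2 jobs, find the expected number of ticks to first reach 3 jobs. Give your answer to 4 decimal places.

6.1430

Let t(s) be the expected number of ticks to first reach 3 jobs from state s, with t(3 jobs) = 0. Conditioning on the first tick:
t(1 job) = 1 + 0.25·t(1 job) + 0.4·t(2 jobs) + 0.15·t(4 jobs)
t(2 jobs) = 1 + 0.2·t(1 job) + 0.35·t(2 jobs) + 0.35·t(4 jobs)
t(4 jobs) = 1 + 0.1·t(1 job) + 0.35·t(2 jobs) + 0.3·t(4 jobs)
Solving: t(1 job) = 5.6716, t(2 jobs) = 6.1430, t(4 jobs) = 5.3103.
Expected ticks from 2 jobs to 3 jobs: 6.1430.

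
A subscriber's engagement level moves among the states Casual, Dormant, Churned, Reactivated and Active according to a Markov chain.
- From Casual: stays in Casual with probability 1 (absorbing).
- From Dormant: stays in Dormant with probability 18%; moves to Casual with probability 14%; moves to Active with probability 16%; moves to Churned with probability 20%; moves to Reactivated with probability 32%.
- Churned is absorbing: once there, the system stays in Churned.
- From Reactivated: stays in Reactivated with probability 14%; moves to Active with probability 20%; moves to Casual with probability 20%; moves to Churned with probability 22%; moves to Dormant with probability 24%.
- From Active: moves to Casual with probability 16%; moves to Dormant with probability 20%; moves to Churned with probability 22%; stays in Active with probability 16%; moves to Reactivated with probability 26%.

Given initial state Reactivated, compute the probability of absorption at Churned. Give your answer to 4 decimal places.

0.5457

Let h(s) be the probability of absorption at Churned starting from transient state s. Then h(Churned) = 1 and h(Casual) = 0. By first-step analysis:
h(Dormant) = 0.14·0 + 0.18·h(Dormant) + 0.2·1 + 0.32·h(Reactivated) + 0.16·h(Active)
h(Reactivated) = 0.2·0 + 0.24·h(Dormant) + 0.22·1 + 0.14·h(Reactivated) + 0.2·h(Active)
h(Active) = 0.16·0 + 0.2·h(Dormant) + 0.22·1 + 0.26·h(Reactivated) + 0.16·h(Active)
Solving: h(Dormant) = 0.5673, h(Reactivated) = 0.5457, h(Active) = 0.5659.
Starting from Reactivated, the probability is 0.5457.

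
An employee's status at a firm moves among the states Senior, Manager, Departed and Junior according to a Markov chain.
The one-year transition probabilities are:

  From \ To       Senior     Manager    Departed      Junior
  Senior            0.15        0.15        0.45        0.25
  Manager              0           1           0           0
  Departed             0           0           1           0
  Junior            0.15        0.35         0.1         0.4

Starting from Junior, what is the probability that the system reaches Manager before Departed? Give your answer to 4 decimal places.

0.6772

Let h(s) be the probability of absorption at Manager starting from transient state s. Then h(Manager) = 1 and h(Departed) = 0. By first-step analysis:
h(Senior) = 0.15·h(Senior) + 0.15·1 + 0.45·0 + 0.25·h(Junior)
h(Junior) = 0.15·h(Senior) + 0.35·1 + 0.1·0 + 0.4·h(Junior)
Solving: h(Senior) = 0.3757, h(Junior) = 0.6772.
Starting from Junior, the probability is 0.6772.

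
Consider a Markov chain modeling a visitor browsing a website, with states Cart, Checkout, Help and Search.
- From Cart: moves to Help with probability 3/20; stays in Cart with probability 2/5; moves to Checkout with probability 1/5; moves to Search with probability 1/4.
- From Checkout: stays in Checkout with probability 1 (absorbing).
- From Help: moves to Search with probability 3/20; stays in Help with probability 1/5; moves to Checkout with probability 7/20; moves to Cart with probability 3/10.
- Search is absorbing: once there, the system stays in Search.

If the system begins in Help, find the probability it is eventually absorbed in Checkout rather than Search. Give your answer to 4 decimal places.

0.6207

Let h(s) be the probability of absorption at Checkout starting from transient state s. Then h(Checkout) = 1 and h(Search) = 0. By first-step analysis:
h(Cart) = 0.4·h(Cart) + 0.2·1 + 0.15·h(Help) + 0.25·0
h(Help) = 0.3·h(Cart) + 0.35·1 + 0.2·h(Help) + 0.15·0
Solving: h(Cart) = 0.4885, h(Help) = 0.6207.
Starting from Help, the probability is 0.6207.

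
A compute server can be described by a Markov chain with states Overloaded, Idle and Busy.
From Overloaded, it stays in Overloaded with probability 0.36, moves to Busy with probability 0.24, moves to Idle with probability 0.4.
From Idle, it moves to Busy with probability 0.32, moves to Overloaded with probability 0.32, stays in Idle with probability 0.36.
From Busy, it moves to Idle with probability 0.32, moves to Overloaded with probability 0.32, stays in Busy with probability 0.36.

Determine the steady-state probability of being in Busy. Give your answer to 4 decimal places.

0.3056

Let the stationary distribution be π with π = πP and π_1 + π_2 + π_3 = 1.
π_1 = 0.36·π_1 + 0.32·π_2 + 0.32·π_3
π_2 = 0.4·π_1 + 0.36·π_2 + 0.32·π_3
Solving with the normalization constraint gives π = (0.3333, 0.3611, 0.3056).
So the stationary probability of Busy is 0.3056.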